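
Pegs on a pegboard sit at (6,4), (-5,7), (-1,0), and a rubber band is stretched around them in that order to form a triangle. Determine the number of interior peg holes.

By the shoelace formula, twice the signed area is |(6·7 − (-5)·4) + ((-5)·0 − (-1)·7) + ((-1)·4 − 6·0)| = 65, so the area is 65/2.
Along each edge there are gcd(|Δx|,|Δy|)+1 lattice points, so counting each shared vertex once the boundary has gcd(11,3) + gcd(4,7) + gcd(7,4) = 1+1+1 = 3.
By Pick's theorem A = I + B/2 − 1, so I = 65/2 − 3/2 + 1 = 32.

32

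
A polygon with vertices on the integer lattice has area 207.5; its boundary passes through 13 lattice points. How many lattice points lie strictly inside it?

Pick's theorem A = I + B/2 − 1 rearranges to I = A − B/2 + 1 = 207.5 − 13/2 + 1 = 202.

202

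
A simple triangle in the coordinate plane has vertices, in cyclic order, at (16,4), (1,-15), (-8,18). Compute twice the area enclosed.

By the shoelace formula, twice the signed area is |(16·(-15) − 1·4) + (1·18 − (-8)·(-15)) + ((-8)·4 − 16·18)| = 666, so the area is 333.

666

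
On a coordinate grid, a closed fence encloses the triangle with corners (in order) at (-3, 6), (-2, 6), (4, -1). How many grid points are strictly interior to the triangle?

The shoelace formula gives twice the area as |((-3)·6 − (-2)·6) + ((-2)·(-1) − 4·6) + (4·6 − (-3)·(-1))| = 7, so the area is 7/2.
The number of boundary lattice points is Σ gcd(|Δx|,|Δy|) = gcd(1,0) + gcd(6,7) + gcd(7,7) = 1+1+7 = 9.
Pick's theorem gives I = A − B/2 + 1 = 7/2 − 9/2 + 1 = 0.

0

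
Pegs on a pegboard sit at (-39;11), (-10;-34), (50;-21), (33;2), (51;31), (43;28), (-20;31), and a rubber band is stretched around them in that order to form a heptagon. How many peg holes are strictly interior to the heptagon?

Using the shoelace formula, 2A = |[(-39)·(-34) − (-10)·11] + [(-10)·(-21) − 50·(-34)] + [50·2 − 33·(-21)] + [33·31 − 51·2] + [51·28 − 43·31] + [43·31 − (-20)·28] + [(-20)·11 − (-39)·31]| = 8037, so the area is 4018.5.
The number of boundary lattice points is Σ gcd(|Δx|,|Δy|) = gcd(29,45) + gcd(60,13) + gcd(17,23) + gcd(18,29) + gcd(8,3) + gcd(63,3) + gcd(19,20) = 1+1+1+1+1+3+1 = 9.
By Pick's theorem A = I + B/2 − 1, so I = 4018.5 − 9/2 + 1 = 4015.

4015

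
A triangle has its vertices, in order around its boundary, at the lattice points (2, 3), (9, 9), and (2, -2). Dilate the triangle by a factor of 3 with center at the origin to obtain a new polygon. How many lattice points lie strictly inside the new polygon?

148

Using the shoelace formula, 2A = |[2·9 − 9·3] + [9·(-2) − 2·9] + [2·3 − 2·(-2)]| = 35, so the area is 35/2.
Summing gcd(|Δx|,|Δy|) over the edges gives the boundary count: gcd(7,6) + gcd(7,11) + gcd(0,5) = 1+1+5 = 7.
Scaling by 3 multiplies the area by 3² = 9 (so the new area is 157.5) and multiplies the boundary lattice-point count by 3, giving 21.
By Pick's theorem, the interior count of the dilated polygon is 157.5 − 21/2 + 1 = 148.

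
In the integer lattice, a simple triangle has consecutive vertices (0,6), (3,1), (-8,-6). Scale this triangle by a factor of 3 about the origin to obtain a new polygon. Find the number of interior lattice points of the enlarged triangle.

334

The shoelace formula gives twice the area as |(0·1 − 3·6) + (3·(-6) − (-8)·1) + ((-8)·6 − 0·(-6))| = 76, so the area is 38.
The number of boundary lattice points is Σ gcd(|Δx|,|Δy|) = gcd(3,5) + gcd(11,7) + gcd(8,12) = 1+1+4 = 6.
Scaling by 3 multiplies the area by 3² = 9 (so the new area is 342) and multiplies the boundary lattice-point count by 3, giving 18.
By Pick's theorem, the interior count of the dilated polygon is 342 − 18/2 + 1 = 334.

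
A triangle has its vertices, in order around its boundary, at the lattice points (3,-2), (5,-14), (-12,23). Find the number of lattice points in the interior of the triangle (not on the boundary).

62

By the shoelace formula, twice the signed area is |[3·(-14) − 5·(-2)] + [5·23 − (-12)·(-14)] + [(-12)·(-2) − 3·23]| = 130, so the area is 65.
Summing gcd(|Δx|,|Δy|) over the edges gives the boundary count: gcd(2,12) + gcd(17,37) + gcd(15,25) = 2+1+5 = 8.
Pick's theorem gives I = A − B/2 + 1 = 65 − 8/2 + 1 = 62.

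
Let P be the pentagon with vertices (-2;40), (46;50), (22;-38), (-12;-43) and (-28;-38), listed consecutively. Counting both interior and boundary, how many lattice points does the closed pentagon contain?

4087

By the shoelace formula, twice the signed area is |((-2)·50 − 46·40) + (46·(-38) − 22·50) + (22·(-43) − (-12)·(-38)) + ((-12)·(-38) − (-28)·(-43)) + ((-28)·40 − (-2)·(-38))| = 8134, so the area is 4067.
Along each edge there are gcd(|Δx|,|Δy|)+1 lattice points, so counting each shared vertex once the boundary has gcd(48,10) + gcd(24,88) + gcd(34,5) + gcd(16,5) + gcd(26,78) = 2+8+1+1+26 = 38.
Pick's theorem gives I = A − B/2 + 1 = 4067 − 38/2 + 1 = 4049, so the closed region contains I + B = 4049 + 38 = 4087 lattice points.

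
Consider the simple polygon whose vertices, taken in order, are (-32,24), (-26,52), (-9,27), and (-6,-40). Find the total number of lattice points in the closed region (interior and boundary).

The shoelace formula gives twice the area as |[(-32)·52 − (-26)·24] + [(-26)·27 − (-9)·52] + [(-9)·(-40) − (-6)·27] + [(-6)·24 − (-32)·(-40)]| = 2176, so the area is 1088.
Along each edge there are gcd(|Δx|,|Δy|)+1 lattice points, so counting each shared vertex once the boundary has gcd(6,28) + gcd(17,25) + gcd(3,67) + gcd(26,64) = 2+1+1+2 = 6.
Pick's theorem gives I = A − B/2 + 1 = 1088 − 6/2 + 1 = 1086, so the closed region contains I + B = 1086 + 6 = 1092 lattice points.

1092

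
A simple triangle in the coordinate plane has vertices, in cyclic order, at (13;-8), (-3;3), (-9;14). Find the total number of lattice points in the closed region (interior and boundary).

Using the shoelace formula, 2A = |[13·3 − (-3)·(-8)] + [(-3)·14 − (-9)·3] + [(-9)·(-8) − 13·14]| = 110, so the area is 55.
Summing gcd(|Δx|,|Δy|) over the edges gives the boundary count: gcd(16,11) + gcd(6,11) + gcd(22,22) = 1+1+22 = 24.
Pick's theorem gives I = A − B/2 + 1 = 55 − 24/2 + 1 = 44, so the closed region contains I + B = 44 + 24 = 68 lattice points.

68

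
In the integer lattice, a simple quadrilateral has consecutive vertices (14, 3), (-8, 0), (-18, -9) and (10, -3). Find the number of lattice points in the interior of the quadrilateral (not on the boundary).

154

Using the shoelace formula, 2A = |[14·0 − (-8)·3] + [(-8)·(-9) − (-18)·0] + [(-18)·(-3) − 10·(-9)] + [10·3 − 14·(-3)]| = 312, so the area is 156.
Along each edge there are gcd(|Δx|,|Δy|)+1 lattice points, so counting each shared vertex once the boundary has gcd(22,3) + gcd(10,9) + gcd(28,6) + gcd(4,6) = 1+1+2+2 = 6.
Pick's theorem gives I = A − B/2 + 1 = 156 − 6/2 + 1 = 154.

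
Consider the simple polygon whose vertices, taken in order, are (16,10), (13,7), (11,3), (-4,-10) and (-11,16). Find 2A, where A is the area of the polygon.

694

Using the shoelace formula, 2A = |(16·7 − 13·10) + (13·3 − 11·7) + (11·(-10) − (-4)·3) + ((-4)·16 − (-11)·(-10)) + ((-11)·10 − 16·16)| = 694, so the area is 347.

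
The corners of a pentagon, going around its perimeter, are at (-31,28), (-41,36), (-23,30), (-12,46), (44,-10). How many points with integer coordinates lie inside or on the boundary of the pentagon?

1059

By the shoelace formula, twice the signed area is |((-31)·36 − (-41)·28) + ((-41)·30 − (-23)·36) + ((-23)·46 − (-12)·30) + ((-12)·(-10) − 44·46) + (44·28 − (-31)·(-10))| = 2050, so the area is 1025.
Along each edge there are gcd(|Δx|,|Δy|)+1 lattice points, so counting each shared vertex once the boundary has gcd(10,8) + gcd(18,6) + gcd(11,16) + gcd(56,56) + gcd(75,38) = 2+6+1+56+1 = 66.
Pick's theorem gives I = A − B/2 + 1 = 1025 − 66/2 + 1 = 993, so the closed region contains I + B = 993 + 66 = 1059 lattice points.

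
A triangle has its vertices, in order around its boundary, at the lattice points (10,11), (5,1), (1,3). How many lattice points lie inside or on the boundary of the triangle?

30

By the shoelace formula, twice the signed area is |[10·1 − 5·11] + [5·3 − 1·1] + [1·11 − 10·3]| = 50, so the area is 25.
Along each edge there are gcd(|Δx|,|Δy|)+1 lattice points, so counting each shared vertex once the boundary has gcd(5,10) + gcd(4,2) + gcd(9,8) = 5+2+1 = 8.
Pick's theorem gives I = A − B/2 + 1 = 25 − 8/2 + 1 = 22, so the closed region contains I + B = 22 + 8 = 30 lattice points.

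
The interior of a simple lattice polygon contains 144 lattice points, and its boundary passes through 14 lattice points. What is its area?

150

Pick's theorem states A = I + B/2 − 1, so A = 144 + 14/2 − 1 = 150.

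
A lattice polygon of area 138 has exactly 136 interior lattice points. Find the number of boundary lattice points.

6

Pick's theorem gives A = I + B/2 − 1, so B = 2(A − I + 1) = 2(138 − 136 + 1) = 6.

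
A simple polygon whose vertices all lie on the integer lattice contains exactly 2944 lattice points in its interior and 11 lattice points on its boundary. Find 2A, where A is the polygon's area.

5897

By Pick's theorem, A = I + B/2 − 1 = 2944 + 11/2 − 1 = 5897/2.
Hence 2A = 5897.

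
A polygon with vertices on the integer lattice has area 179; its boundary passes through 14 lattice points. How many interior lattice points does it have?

173

Pick's theorem A = I + B/2 − 1 rearranges to I = A − B/2 + 1 = 179 − 14/2 + 1 = 173.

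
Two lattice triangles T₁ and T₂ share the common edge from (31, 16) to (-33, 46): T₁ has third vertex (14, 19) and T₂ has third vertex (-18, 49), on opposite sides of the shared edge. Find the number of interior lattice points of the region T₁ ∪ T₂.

478

The union is the simple quadrilateral with vertices (31, 16), (14, 19), (-33, 46), (-18, 49) in order.
Using the shoelace formula, 2A = |[31·19 − 14·16] + [14·46 − (-33)·19] + [(-33)·49 − (-18)·46] + [(-18)·16 − 31·49]| = 960, so the area is 480.
Summing gcd(|Δx|,|Δy|) over the edges gives the boundary count: gcd(17,3) + gcd(47,27) + gcd(15,3) + gcd(49,33) = 1+1+3+1 = 6.
By Pick's theorem I = A − B/2 + 1 = 480 − 6/2 + 1 = 478.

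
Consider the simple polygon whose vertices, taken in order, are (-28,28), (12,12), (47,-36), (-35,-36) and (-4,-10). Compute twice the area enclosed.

The shoelace formula gives twice the area as |((-28)·12 − 12·28) + (12·(-36) − 47·12) + (47·(-36) − (-35)·(-36)) + ((-35)·(-10) − (-4)·(-36)) + ((-4)·28 − (-28)·(-10))| = 4806, so the area is 2403.

4806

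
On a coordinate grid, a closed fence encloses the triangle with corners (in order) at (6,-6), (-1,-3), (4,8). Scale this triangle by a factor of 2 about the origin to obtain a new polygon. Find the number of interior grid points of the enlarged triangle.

181

By the shoelace formula, twice the signed area is |(6·(-3) − (-1)·(-6)) + ((-1)·8 − 4·(-3)) + (4·(-6) − 6·8)| = 92, so the area is 46.
Summing gcd(|Δx|,|Δy|) over the edges gives the boundary count: gcd(7,3) + gcd(5,11) + gcd(2,14) = 1+1+2 = 4.
Scaling by 2 multiplies the area by 2² = 4 (so the new area is 184) and multiplies the boundary lattice-point count by 2, giving 8.
By Pick's theorem, the interior count of the dilated polygon is 184 − 8/2 + 1 = 181.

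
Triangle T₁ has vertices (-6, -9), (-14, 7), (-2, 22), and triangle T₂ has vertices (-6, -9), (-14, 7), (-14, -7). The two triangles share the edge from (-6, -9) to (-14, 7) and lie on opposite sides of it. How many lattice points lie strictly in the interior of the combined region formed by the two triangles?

The union is the simple quadrilateral with vertices (-6, -9), (-2, 22), (-14, 7), (-14, -7) in order.
Using the shoelace formula, 2A = |((-6)·22 − (-2)·(-9)) + ((-2)·7 − (-14)·22) + ((-14)·(-7) − (-14)·7) + ((-14)·(-9) − (-6)·(-7))| = 424, so the area is 212.
The number of boundary lattice points is Σ gcd(|Δx|,|Δy|) = gcd(4,31) + gcd(12,15) + gcd(0,14) + gcd(8,2) = 1+3+14+2 = 20.
By Pick's theorem I = A − B/2 + 1 = 212 − 20/2 + 1 = 203.

203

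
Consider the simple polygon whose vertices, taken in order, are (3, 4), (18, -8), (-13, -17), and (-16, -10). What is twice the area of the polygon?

682

Using the shoelace formula, 2A = |[3·(-8) − 18·4] + [18·(-17) − (-13)·(-8)] + [(-13)·(-10) − (-16)·(-17)] + [(-16)·4 − 3·(-10)]| = 682, so the area is 341.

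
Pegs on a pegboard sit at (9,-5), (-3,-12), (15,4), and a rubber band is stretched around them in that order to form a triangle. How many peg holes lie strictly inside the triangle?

Using the shoelace formula, 2A = |(9·(-12) − (-3)·(-5)) + ((-3)·4 − 15·(-12)) + (15·(-5) − 9·4)| = 66, so the area is 33.
Summing gcd(|Δx|,|Δy|) over the edges gives the boundary count: gcd(12,7) + gcd(18,16) + gcd(6,9) = 1+2+3 = 6.
Pick's theorem gives I = A − B/2 + 1 = 33 − 6/2 + 1 = 31.

31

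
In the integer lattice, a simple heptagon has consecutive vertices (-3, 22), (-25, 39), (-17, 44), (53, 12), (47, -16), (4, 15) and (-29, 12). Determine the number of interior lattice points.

1646

The shoelace formula gives twice the area as |((-3)·39 − (-25)·22) + ((-25)·44 − (-17)·39) + ((-17)·12 − 53·44) + (53·(-16) − 47·12) + (47·15 − 4·(-16)) + (4·12 − (-29)·15) + ((-29)·22 − (-3)·12)| = 3302, so the area is 1651.
Summing gcd(|Δx|,|Δy|) over the edges gives the boundary count: gcd(22,17) + gcd(8,5) + gcd(70,32) + gcd(6,28) + gcd(43,31) + gcd(33,3) + gcd(26,10) = 1+1+2+2+1+3+2 = 12.
Pick's theorem gives I = A − B/2 + 1 = 1651 − 12/2 + 1 = 1646.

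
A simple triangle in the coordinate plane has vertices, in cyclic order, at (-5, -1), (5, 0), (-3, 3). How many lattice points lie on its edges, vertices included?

4

Summing gcd(|Δx|,|Δy|) over the edges gives the boundary count: gcd(10,1) + gcd(8,3) + gcd(2,4) = 1+1+2 = 4.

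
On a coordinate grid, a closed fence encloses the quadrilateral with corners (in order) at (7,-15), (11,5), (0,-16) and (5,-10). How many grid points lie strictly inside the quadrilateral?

Using the shoelace formula, 2A = |[7·5 − 11·(-15)] + [11·(-16) − 0·5] + [0·(-10) − 5·(-16)] + [5·(-15) − 7·(-10)]| = 99, so the area is 99/2.
The number of boundary lattice points is Σ gcd(|Δx|,|Δy|) = gcd(4,20) + gcd(11,21) + gcd(5,6) + gcd(2,5) = 4+1+1+1 = 7.
By Pick's theorem A = I + B/2 − 1, so I = 99/2 − 7/2 + 1 = 47.

47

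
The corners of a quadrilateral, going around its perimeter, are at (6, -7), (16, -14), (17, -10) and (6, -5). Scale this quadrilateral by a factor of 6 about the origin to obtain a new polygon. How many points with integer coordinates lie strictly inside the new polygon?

1228

By the shoelace formula, twice the signed area is |[6·(-14) − 16·(-7)] + [16·(-10) − 17·(-14)] + [17·(-5) − 6·(-10)] + [6·(-7) − 6·(-5)]| = 69, so the area is 34.5.
Along each edge there are gcd(|Δx|,|Δy|)+1 lattice points, so counting each shared vertex once the boundary has gcd(10,7) + gcd(1,4) + gcd(11,5) + gcd(0,2) = 1+1+1+2 = 5.
Scaling by 6 multiplies the area by 6² = 36 (so the new area is 1242) and multiplies the boundary lattice-point count by 6, giving 30.
By Pick's theorem, the interior count of the dilated polygon is 1242 − 30/2 + 1 = 1228.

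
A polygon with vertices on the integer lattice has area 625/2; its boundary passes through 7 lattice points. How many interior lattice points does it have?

310

Pick's theorem A = I + B/2 − 1 rearranges to I = A − B/2 + 1 = 625/2 − 7/2 + 1 = 310.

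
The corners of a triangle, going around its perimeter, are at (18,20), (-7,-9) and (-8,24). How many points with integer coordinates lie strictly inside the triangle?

426

The shoelace formula gives twice the area as |[18·(-9) − (-7)·20] + [(-7)·24 − (-8)·(-9)] + [(-8)·20 − 18·24]| = 854, so the area is 427.
Summing gcd(|Δx|,|Δy|) over the edges gives the boundary count: gcd(25,29) + gcd(1,33) + gcd(26,4) = 1+1+2 = 4.
By Pick's theorem A = I + B/2 − 1, so I = 427 − 4/2 + 1 = 426.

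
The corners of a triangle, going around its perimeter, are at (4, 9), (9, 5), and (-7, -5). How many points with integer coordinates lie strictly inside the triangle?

By the shoelace formula, twice the signed area is |[4·5 − 9·9] + [9·(-5) − (-7)·5] + [(-7)·9 − 4·(-5)]| = 114, so the area is 57.
Along each edge there are gcd(|Δx|,|Δy|)+1 lattice points, so counting each shared vertex once the boundary has gcd(5,4) + gcd(16,10) + gcd(11,14) = 1+2+1 = 4.
By Pick's theorem A = I + B/2 − 1, so I = 57 − 4/2 + 1 = 56.

56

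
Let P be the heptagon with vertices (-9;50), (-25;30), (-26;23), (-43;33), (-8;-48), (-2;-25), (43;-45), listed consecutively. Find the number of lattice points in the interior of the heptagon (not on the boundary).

3323

The shoelace formula gives twice the area as |[(-9)·30 − (-25)·50] + [(-25)·23 − (-26)·30] + [(-26)·33 − (-43)·23] + [(-43)·(-48) − (-8)·33] + [(-8)·(-25) − (-2)·(-48)] + [(-2)·(-45) − 43·(-25)] + [43·50 − (-9)·(-45)]| = 6658, so the area is 3329.
Along each edge there are gcd(|Δx|,|Δy|)+1 lattice points, so counting each shared vertex once the boundary has gcd(16,20) + gcd(1,7) + gcd(17,10) + gcd(35,81) + gcd(6,23) + gcd(45,20) + gcd(52,95) = 4+1+1+1+1+5+1 = 14.
Pick's theorem gives I = A − B/2 + 1 = 3329 − 14/2 + 1 = 3323.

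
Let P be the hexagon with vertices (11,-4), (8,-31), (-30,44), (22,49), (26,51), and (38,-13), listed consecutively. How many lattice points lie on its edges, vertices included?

Along each edge there are gcd(|Δx|,|Δy|)+1 lattice points, so counting each shared vertex once the boundary has gcd(3,27) + gcd(38,75) + gcd(52,5) + gcd(4,2) + gcd(12,64) + gcd(27,9) = 3+1+1+2+4+9 = 20.

20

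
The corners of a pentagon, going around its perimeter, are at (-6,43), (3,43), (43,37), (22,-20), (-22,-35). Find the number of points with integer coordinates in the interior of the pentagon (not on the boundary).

Using the shoelace formula, 2A = |[(-6)·43 − 3·43] + [3·37 − 43·43] + [43·(-20) − 22·37] + [22·(-35) − (-22)·(-20)] + [(-22)·43 − (-6)·(-35)]| = 6165, so the area is 3082.5.
Along each edge there are gcd(|Δx|,|Δy|)+1 lattice points, so counting each shared vertex once the boundary has gcd(9,0) + gcd(40,6) + gcd(21,57) + gcd(44,15) + gcd(16,78) = 9+2+3+1+2 = 17.
Pick's theorem gives I = A − B/2 + 1 = 3082.5 − 17/2 + 1 = 3075.

3075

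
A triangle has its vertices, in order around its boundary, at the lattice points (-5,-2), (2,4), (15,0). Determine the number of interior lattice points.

The shoelace formula gives twice the area as |((-5)·4 − 2·(-2)) + (2·0 − 15·4) + (15·(-2) − (-5)·0)| = 106, so the area is 53.
Along each edge there are gcd(|Δx|,|Δy|)+1 lattice points, so counting each shared vertex once the boundary has gcd(7,6) + gcd(13,4) + gcd(20,2) = 1+1+2 = 4.
Pick's theorem gives I = A − B/2 + 1 = 53 − 4/2 + 1 = 52.

52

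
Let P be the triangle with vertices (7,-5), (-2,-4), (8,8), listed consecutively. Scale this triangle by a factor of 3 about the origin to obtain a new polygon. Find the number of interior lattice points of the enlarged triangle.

526

The shoelace formula gives twice the area as |[7·(-4) − (-2)·(-5)] + [(-2)·8 − 8·(-4)] + [8·(-5) − 7·8]| = 118, so the area is 59.
Along each edge there are gcd(|Δx|,|Δy|)+1 lattice points, so counting each shared vertex once the boundary has gcd(9,1) + gcd(10,12) + gcd(1,13) = 1+2+1 = 4.
Scaling by 3 multiplies the area by 3² = 9 (so the new area is 531) and multiplies the boundary lattice-point count by 3, giving 12.
By Pick's theorem, the interior count of the dilated polygon is 531 − 12/2 + 1 = 526.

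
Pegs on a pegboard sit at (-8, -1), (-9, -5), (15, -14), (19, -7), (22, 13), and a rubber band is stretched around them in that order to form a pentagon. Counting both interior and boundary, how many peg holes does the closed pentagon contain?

The shoelace formula gives twice the area as |[(-8)·(-5) − (-9)·(-1)] + [(-9)·(-14) − 15·(-5)] + [15·(-7) − 19·(-14)] + [19·13 − 22·(-7)] + [22·(-1) − (-8)·13]| = 876, so the area is 438.
Along each edge there are gcd(|Δx|,|Δy|)+1 lattice points, so counting each shared vertex once the boundary has gcd(1,4) + gcd(24,9) + gcd(4,7) + gcd(3,20) + gcd(30,14) = 1+3+1+1+2 = 8.
Pick's theorem gives I = A − B/2 + 1 = 438 − 8/2 + 1 = 435, so the closed region contains I + B = 435 + 8 = 443 lattice points.

443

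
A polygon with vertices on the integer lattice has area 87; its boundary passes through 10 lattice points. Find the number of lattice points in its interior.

83

From Pick's theorem, I = A − B/2 + 1 = 87 − 10/2 + 1 = 83.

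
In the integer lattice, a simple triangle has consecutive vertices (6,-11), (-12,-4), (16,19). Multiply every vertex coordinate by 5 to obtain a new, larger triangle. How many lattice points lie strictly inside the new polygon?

7596

By the shoelace formula, twice the signed area is |(6·(-4) − (-12)·(-11)) + ((-12)·19 − 16·(-4)) + (16·(-11) − 6·19)| = 610, so the area is 305.
The number of boundary lattice points is Σ gcd(|Δx|,|Δy|) = gcd(18,7) + gcd(28,23) + gcd(10,30) = 1+1+10 = 12.
Scaling by 5 multiplies the area by 5² = 25 (so the new area is 7625) and multiplies the boundary lattice-point count by 5, giving 60.
By Pick's theorem, the interior count of the dilated polygon is 7625 − 60/2 + 1 = 7596.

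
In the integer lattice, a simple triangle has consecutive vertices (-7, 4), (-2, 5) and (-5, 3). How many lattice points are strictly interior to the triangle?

Using the shoelace formula, 2A = |((-7)·5 − (-2)·4) + ((-2)·3 − (-5)·5) + ((-5)·4 − (-7)·3)| = 7, so the area is 3.5.
The number of boundary lattice points is Σ gcd(|Δx|,|Δy|) = gcd(5,1) + gcd(3,2) + gcd(2,1) = 1+1+1 = 3.
Pick's theorem gives I = A − B/2 + 1 = 3.5 − 3/2 + 1 = 3.

3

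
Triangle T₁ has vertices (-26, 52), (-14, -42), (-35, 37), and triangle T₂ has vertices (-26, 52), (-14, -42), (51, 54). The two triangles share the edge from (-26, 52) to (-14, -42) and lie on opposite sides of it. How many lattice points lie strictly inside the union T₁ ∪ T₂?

4142

The union is the simple quadrilateral with vertices (-26, 52), (-35, 37), (-14, -42), (51, 54) in order.
The shoelace formula gives twice the area as |[(-26)·37 − (-35)·52] + [(-35)·(-42) − (-14)·37] + [(-14)·54 − 51·(-42)] + [51·52 − (-26)·54]| = 8288, so the area is 4144.
Along each edge there are gcd(|Δx|,|Δy|)+1 lattice points, so counting each shared vertex once the boundary has gcd(9,15) + gcd(21,79) + gcd(65,96) + gcd(77,2) = 3+1+1+1 = 6.
By Pick's theorem I = A − B/2 + 1 = 4144 − 6/2 + 1 = 4142.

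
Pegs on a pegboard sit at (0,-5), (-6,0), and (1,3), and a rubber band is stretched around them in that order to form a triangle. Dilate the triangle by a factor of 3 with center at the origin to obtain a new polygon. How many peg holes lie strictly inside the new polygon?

The shoelace formula gives twice the area as |(0·0 − (-6)·(-5)) + ((-6)·3 − 1·0) + (1·(-5) − 0·3)| = 53, so the area is 53/2.
Along each edge there are gcd(|Δx|,|Δy|)+1 lattice points, so counting each shared vertex once the boundary has gcd(6,5) + gcd(7,3) + gcd(1,8) = 1+1+1 = 3.
Scaling by 3 multiplies the area by 3² = 9 (so the new area is 477/2) and multiplies the boundary lattice-point count by 3, giving 9.
By Pick's theorem, the interior count of the dilated polygon is 477/2 − 9/2 + 1 = 235.

235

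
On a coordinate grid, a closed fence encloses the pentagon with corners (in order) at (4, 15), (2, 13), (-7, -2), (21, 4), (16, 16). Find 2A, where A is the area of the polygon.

571

By the shoelace formula, twice the signed area is |(4·13 − 2·15) + (2·(-2) − (-7)·13) + ((-7)·4 − 21·(-2)) + (21·16 − 16·4) + (16·15 − 4·16)| = 571, so the area is 285.5.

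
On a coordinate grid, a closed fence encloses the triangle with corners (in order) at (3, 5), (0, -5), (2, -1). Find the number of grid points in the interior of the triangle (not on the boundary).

By the shoelace formula, twice the signed area is |[3·(-5) − 0·5] + [0·(-1) − 2·(-5)] + [2·5 − 3·(-1)]| = 8, so the area is 4.
Summing gcd(|Δx|,|Δy|) over the edges gives the boundary count: gcd(3,10) + gcd(2,4) + gcd(1,6) = 1+2+1 = 4.
By Pick's theorem A = I + B/2 − 1, so I = 4 − 4/2 + 1 = 3.

3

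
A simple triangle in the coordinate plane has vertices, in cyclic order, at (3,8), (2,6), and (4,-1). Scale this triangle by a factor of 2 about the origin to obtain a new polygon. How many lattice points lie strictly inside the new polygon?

20

The shoelace formula gives twice the area as |(3·6 − 2·8) + (2·(-1) − 4·6) + (4·8 − 3·(-1))| = 11, so the area is 11/2.
Along each edge there are gcd(|Δx|,|Δy|)+1 lattice points, so counting each shared vertex once the boundary has gcd(1,2) + gcd(2,7) + gcd(1,9) = 1+1+1 = 3.
Scaling by 2 multiplies the area by 2² = 4 (so the new area is 22) and multiplies the boundary lattice-point count by 2, giving 6.
By Pick's theorem, the interior count of the dilated polygon is 22 − 6/2 + 1 = 20.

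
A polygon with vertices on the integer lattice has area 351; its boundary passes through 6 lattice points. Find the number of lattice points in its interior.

Pick's theorem A = I + B/2 − 1 rearranges to I = A − B/2 + 1 = 351 − 6/2 + 1 = 349.

349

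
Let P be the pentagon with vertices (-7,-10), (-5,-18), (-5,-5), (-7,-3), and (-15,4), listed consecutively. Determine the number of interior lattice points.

By the shoelace formula, twice the signed area is |[(-7)·(-18) − (-5)·(-10)] + [(-5)·(-5) − (-5)·(-18)] + [(-5)·(-3) − (-7)·(-5)] + [(-7)·4 − (-15)·(-3)] + [(-15)·(-10) − (-7)·4]| = 96, so the area is 48.
Along each edge there are gcd(|Δx|,|Δy|)+1 lattice points, so counting each shared vertex once the boundary has gcd(2,8) + gcd(0,13) + gcd(2,2) + gcd(8,7) + gcd(8,14) = 2+13+2+1+2 = 20.
By Pick's theorem A = I + B/2 − 1, so I = 48 − 20/2 + 1 = 39.

39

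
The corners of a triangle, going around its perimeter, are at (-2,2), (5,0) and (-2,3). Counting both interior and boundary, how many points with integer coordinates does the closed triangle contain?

6

Using the shoelace formula, 2A = |((-2)·0 − 5·2) + (5·3 − (-2)·0) + ((-2)·2 − (-2)·3)| = 7, so the area is 3.5.
Summing gcd(|Δx|,|Δy|) over the edges gives the boundary count: gcd(7,2) + gcd(7,3) + gcd(0,1) = 1+1+1 = 3.
Pick's theorem gives I = A − B/2 + 1 = 3.5 − 3/2 + 1 = 3, so the closed region contains I + B = 3 + 3 = 6 lattice points.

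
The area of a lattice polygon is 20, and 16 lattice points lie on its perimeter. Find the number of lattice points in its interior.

Pick's theorem A = I + B/2 − 1 rearranges to I = A − B/2 + 1 = 20 − 16/2 + 1 = 13.

13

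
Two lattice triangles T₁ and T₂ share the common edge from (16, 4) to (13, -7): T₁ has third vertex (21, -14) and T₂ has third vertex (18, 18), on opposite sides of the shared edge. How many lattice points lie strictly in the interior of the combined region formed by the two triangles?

61

The union is the simple quadrilateral with vertices (16, 4), (21, -14), (13, -7), (18, 18) in order.
Using the shoelace formula, 2A = |(16·(-14) − 21·4) + (21·(-7) − 13·(-14)) + (13·18 − 18·(-7)) + (18·4 − 16·18)| = 129, so the area is 129/2.
Summing gcd(|Δx|,|Δy|) over the edges gives the boundary count: gcd(5,18) + gcd(8,7) + gcd(5,25) + gcd(2,14) = 1+1+5+2 = 9.
By Pick's theorem I = A − B/2 + 1 = 129/2 − 9/2 + 1 = 61.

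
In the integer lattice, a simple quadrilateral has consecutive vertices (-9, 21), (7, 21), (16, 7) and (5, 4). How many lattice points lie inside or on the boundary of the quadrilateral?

The shoelace formula gives twice the area as |[(-9)·21 − 7·21] + [7·7 − 16·21] + [16·4 − 5·7] + [5·21 − (-9)·4]| = 453, so the area is 226.5.
The number of boundary lattice points is Σ gcd(|Δx|,|Δy|) = gcd(16,0) + gcd(9,14) + gcd(11,3) + gcd(14,17) = 16+1+1+1 = 19.
Pick's theorem gives I = A − B/2 + 1 = 226.5 − 19/2 + 1 = 218, so the closed region contains I + B = 218 + 19 = 237 lattice points.

237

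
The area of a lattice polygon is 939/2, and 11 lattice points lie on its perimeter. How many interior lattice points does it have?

465

Pick's theorem A = I + B/2 − 1 rearranges to I = A − B/2 + 1 = 939/2 − 11/2 + 1 = 465.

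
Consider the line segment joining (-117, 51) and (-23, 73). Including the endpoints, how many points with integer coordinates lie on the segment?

3

The number of lattice points on a segment between lattice points is gcd(|Δx|,|Δy|) + 1 = gcd(94,22) + 1 = 2 + 1 = 3.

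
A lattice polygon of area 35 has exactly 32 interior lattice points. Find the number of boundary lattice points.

Pick's theorem gives A = I + B/2 − 1, so B = 2(A − I + 1) = 2(35 − 32 + 1) = 8.

8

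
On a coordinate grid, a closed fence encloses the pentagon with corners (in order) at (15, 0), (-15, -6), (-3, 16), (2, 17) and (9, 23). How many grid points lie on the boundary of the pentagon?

11

The number of boundary lattice points is Σ gcd(|Δx|,|Δy|) = gcd(30,6) + gcd(12,22) + gcd(5,1) + gcd(7,6) + gcd(6,23) = 6+2+1+1+1 = 11.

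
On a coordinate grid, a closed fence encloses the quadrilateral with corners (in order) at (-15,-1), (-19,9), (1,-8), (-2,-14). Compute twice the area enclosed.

The shoelace formula gives twice the area as |[(-15)·9 − (-19)·(-1)] + [(-19)·(-8) − 1·9] + [1·(-14) − (-2)·(-8)] + [(-2)·(-1) − (-15)·(-14)]| = 249, so the area is 124.5.

249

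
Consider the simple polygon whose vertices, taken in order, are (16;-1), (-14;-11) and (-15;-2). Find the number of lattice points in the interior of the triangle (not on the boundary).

135

The shoelace formula gives twice the area as |[16·(-11) − (-14)·(-1)] + [(-14)·(-2) − (-15)·(-11)] + [(-15)·(-1) − 16·(-2)]| = 280, so the area is 140.
Along each edge there are gcd(|Δx|,|Δy|)+1 lattice points, so counting each shared vertex once the boundary has gcd(30,10) + gcd(1,9) + gcd(31,1) = 10+1+1 = 12.
Pick's theorem gives I = A − B/2 + 1 = 140 − 12/2 + 1 = 135.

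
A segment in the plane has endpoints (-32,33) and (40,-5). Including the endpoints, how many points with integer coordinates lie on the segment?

The number of lattice points on a segment between lattice points is gcd(|Δx|,|Δy|) + 1 = gcd(72,38) + 1 = 2 + 1 = 3.

3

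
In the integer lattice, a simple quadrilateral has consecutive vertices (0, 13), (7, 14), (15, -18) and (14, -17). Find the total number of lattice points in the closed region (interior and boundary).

131

Using the shoelace formula, 2A = |(0·14 − 7·13) + (7·(-18) − 15·14) + (15·(-17) − 14·(-18)) + (14·13 − 0·(-17))| = 248, so the area is 124.
The number of boundary lattice points is Σ gcd(|Δx|,|Δy|) = gcd(7,1) + gcd(8,32) + gcd(1,1) + gcd(14,30) = 1+8+1+2 = 12.
Pick's theorem gives I = A − B/2 + 1 = 124 − 12/2 + 1 = 119, so the closed region contains I + B = 119 + 12 = 131 lattice points.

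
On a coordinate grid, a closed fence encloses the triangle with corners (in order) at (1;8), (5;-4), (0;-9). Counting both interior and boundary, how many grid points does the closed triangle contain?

46

By the shoelace formula, twice the signed area is |[1·(-4) − 5·8] + [5·(-9) − 0·(-4)] + [0·8 − 1·(-9)]| = 80, so the area is 40.
Summing gcd(|Δx|,|Δy|) over the edges gives the boundary count: gcd(4,12) + gcd(5,5) + gcd(1,17) = 4+5+1 = 10.
Pick's theorem gives I = A − B/2 + 1 = 40 − 10/2 + 1 = 36, so the closed region contains I + B = 36 + 10 = 46 lattice points.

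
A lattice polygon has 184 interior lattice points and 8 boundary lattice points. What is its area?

Pick's theorem states A = I + B/2 − 1, so A = 184 + 8/2 − 1 = 187.

187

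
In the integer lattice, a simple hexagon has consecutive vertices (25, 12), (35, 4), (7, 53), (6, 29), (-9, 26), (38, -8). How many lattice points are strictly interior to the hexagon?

By the shoelace formula, twice the signed area is |(25·4 − 35·12) + (35·53 − 7·4) + (7·29 − 6·53) + (6·26 − (-9)·29) + ((-9)·(-8) − 38·26) + (38·12 − 25·(-8))| = 1549, so the area is 774.5.
The number of boundary lattice points is Σ gcd(|Δx|,|Δy|) = gcd(10,8) + gcd(28,49) + gcd(1,24) + gcd(15,3) + gcd(47,34) + gcd(13,20) = 2+7+1+3+1+1 = 15.
By Pick's theorem A = I + B/2 − 1, so I = 774.5 − 15/2 + 1 = 768.

768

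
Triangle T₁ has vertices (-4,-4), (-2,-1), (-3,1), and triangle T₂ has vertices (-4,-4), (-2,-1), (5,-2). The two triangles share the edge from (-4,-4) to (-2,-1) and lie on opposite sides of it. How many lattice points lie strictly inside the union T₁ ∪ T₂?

14

The union is the simple quadrilateral with vertices (-4,-4), (-3,1), (-2,-1), (5,-2) in order.
The shoelace formula gives twice the area as |((-4)·1 − (-3)·(-4)) + ((-3)·(-1) − (-2)·1) + ((-2)·(-2) − 5·(-1)) + (5·(-4) − (-4)·(-2))| = 30, so the area is 15.
The number of boundary lattice points is Σ gcd(|Δx|,|Δy|) = gcd(1,5) + gcd(1,2) + gcd(7,1) + gcd(9,2) = 1+1+1+1 = 4.
By Pick's theorem I = A − B/2 + 1 = 15 − 4/2 + 1 = 14.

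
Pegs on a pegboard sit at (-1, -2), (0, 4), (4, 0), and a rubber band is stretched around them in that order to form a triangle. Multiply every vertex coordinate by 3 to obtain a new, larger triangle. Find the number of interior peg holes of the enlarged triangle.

The shoelace formula gives twice the area as |[(-1)·4 − 0·(-2)] + [0·0 − 4·4] + [4·(-2) − (-1)·0]| = 28, so the area is 14.
The number of boundary lattice points is Σ gcd(|Δx|,|Δy|) = gcd(1,6) + gcd(4,4) + gcd(5,2) = 1+4+1 = 6.
Scaling by 3 multiplies the area by 3² = 9 (so the new area is 126) and multiplies the boundary lattice-point count by 3, giving 18.
By Pick's theorem, the interior count of the dilated polygon is 126 − 18/2 + 1 = 118.

118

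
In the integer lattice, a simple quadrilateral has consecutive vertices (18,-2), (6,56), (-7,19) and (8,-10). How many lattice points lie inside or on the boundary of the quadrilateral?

The shoelace formula gives twice the area as |(18·56 − 6·(-2)) + (6·19 − (-7)·56) + ((-7)·(-10) − 8·19) + (8·(-2) − 18·(-10))| = 1608, so the area is 804.
Summing gcd(|Δx|,|Δy|) over the edges gives the boundary count: gcd(12,58) + gcd(13,37) + gcd(15,29) + gcd(10,8) = 2+1+1+2 = 6.
Pick's theorem gives I = A − B/2 + 1 = 804 − 6/2 + 1 = 802, so the closed region contains I + B = 802 + 6 = 808 lattice points.

808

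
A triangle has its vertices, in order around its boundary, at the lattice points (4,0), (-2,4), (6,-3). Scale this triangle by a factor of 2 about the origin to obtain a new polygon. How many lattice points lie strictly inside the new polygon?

17

The shoelace formula gives twice the area as |[4·4 − (-2)·0] + [(-2)·(-3) − 6·4] + [6·0 − 4·(-3)]| = 10, so the area is 5.
Along each edge there are gcd(|Δx|,|Δy|)+1 lattice points, so counting each shared vertex once the boundary has gcd(6,4) + gcd(8,7) + gcd(2,3) = 2+1+1 = 4.
Scaling by 2 multiplies the area by 2² = 4 (so the new area is 20) and multiplies the boundary lattice-point count by 2, giving 8.
By Pick's theorem, the interior count of the dilated polygon is 20 − 8/2 + 1 = 17.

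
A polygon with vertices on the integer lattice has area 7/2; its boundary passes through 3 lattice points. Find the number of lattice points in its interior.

Pick's theorem A = I + B/2 − 1 rearranges to I = A − B/2 + 1 = 7/2 − 3/2 + 1 = 3.

3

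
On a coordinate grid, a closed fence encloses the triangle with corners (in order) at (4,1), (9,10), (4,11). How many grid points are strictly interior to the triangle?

By the shoelace formula, twice the signed area is |(4·10 − 9·1) + (9·11 − 4·10) + (4·1 − 4·11)| = 50, so the area is 25.
The number of boundary lattice points is Σ gcd(|Δx|,|Δy|) = gcd(5,9) + gcd(5,1) + gcd(0,10) = 1+1+10 = 12.
Pick's theorem gives I = A − B/2 + 1 = 25 − 12/2 + 1 = 20.

20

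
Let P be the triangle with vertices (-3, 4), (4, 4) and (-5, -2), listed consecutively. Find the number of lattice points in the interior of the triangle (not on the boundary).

16

The shoelace formula gives twice the area as |((-3)·4 − 4·4) + (4·(-2) − (-5)·4) + ((-5)·4 − (-3)·(-2))| = 42, so the area is 21.
The number of boundary lattice points is Σ gcd(|Δx|,|Δy|) = gcd(7,0) + gcd(9,6) + gcd(2,6) = 7+3+2 = 12.
Pick's theorem gives I = A − B/2 + 1 = 21 − 12/2 + 1 = 16.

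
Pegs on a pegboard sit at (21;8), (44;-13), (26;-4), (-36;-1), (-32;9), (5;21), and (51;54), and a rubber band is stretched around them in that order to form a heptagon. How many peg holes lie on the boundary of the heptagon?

17

Summing gcd(|Δx|,|Δy|) over the edges gives the boundary count: gcd(23,21) + gcd(18,9) + gcd(62,3) + gcd(4,10) + gcd(37,12) + gcd(46,33) + gcd(30,46) = 1+9+1+2+1+1+2 = 17.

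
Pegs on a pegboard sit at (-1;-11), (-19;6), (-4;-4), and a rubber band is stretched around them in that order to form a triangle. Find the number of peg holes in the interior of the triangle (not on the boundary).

35

Using the shoelace formula, 2A = |((-1)·6 − (-19)·(-11)) + ((-19)·(-4) − (-4)·6) + ((-4)·(-11) − (-1)·(-4))| = 75, so the area is 37.5.
The number of boundary lattice points is Σ gcd(|Δx|,|Δy|) = gcd(18,17) + gcd(15,10) + gcd(3,7) = 1+5+1 = 7.
Pick's theorem gives I = A − B/2 + 1 = 37.5 − 7/2 + 1 = 35.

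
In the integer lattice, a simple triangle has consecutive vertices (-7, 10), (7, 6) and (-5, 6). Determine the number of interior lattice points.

17

By the shoelace formula, twice the signed area is |((-7)·6 − 7·10) + (7·6 − (-5)·6) + ((-5)·10 − (-7)·6)| = 48, so the area is 24.
The number of boundary lattice points is Σ gcd(|Δx|,|Δy|) = gcd(14,4) + gcd(12,0) + gcd(2,4) = 2+12+2 = 16.
Pick's theorem gives I = A − B/2 + 1 = 24 − 16/2 + 1 = 17.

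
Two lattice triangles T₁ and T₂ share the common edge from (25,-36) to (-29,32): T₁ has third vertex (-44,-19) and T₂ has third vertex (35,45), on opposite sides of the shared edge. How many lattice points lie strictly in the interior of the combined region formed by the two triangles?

The union is the simple quadrilateral with vertices (25,-36), (-44,-19), (-29,32), (35,45) in order.
Using the shoelace formula, 2A = |(25·(-19) − (-44)·(-36)) + ((-44)·32 − (-29)·(-19)) + ((-29)·45 − 35·32) + (35·(-36) − 25·45)| = 8828, so the area is 4414.
The number of boundary lattice points is Σ gcd(|Δx|,|Δy|) = gcd(69,17) + gcd(15,51) + gcd(64,13) + gcd(10,81) = 1+3+1+1 = 6.
By Pick's theorem I = A − B/2 + 1 = 4414 − 6/2 + 1 = 4412.

4412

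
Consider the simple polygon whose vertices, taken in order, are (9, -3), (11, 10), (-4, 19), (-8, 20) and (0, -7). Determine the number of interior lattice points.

The shoelace formula gives twice the area as |[9·10 − 11·(-3)] + [11·19 − (-4)·10] + [(-4)·20 − (-8)·19] + [(-8)·(-7) − 0·20] + [0·(-3) − 9·(-7)]| = 563, so the area is 563/2.
Along each edge there are gcd(|Δx|,|Δy|)+1 lattice points, so counting each shared vertex once the boundary has gcd(2,13) + gcd(15,9) + gcd(4,1) + gcd(8,27) + gcd(9,4) = 1+3+1+1+1 = 7.
By Pick's theorem A = I + B/2 − 1, so I = 563/2 − 7/2 + 1 = 279.

279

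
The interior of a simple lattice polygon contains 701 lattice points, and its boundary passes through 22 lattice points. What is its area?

By Pick's theorem, A = I + B/2 − 1 = 701 + 22/2 − 1 = 711.

711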